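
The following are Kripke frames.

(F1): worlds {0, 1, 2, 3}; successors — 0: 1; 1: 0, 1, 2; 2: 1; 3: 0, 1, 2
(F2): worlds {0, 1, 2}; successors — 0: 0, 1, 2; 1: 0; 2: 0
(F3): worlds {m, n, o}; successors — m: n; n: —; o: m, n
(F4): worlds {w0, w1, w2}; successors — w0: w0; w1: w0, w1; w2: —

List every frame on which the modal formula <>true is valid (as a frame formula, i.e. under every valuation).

(F1), (F2)

This is the axiom for seriality; its first-order frame correspondent is forall x exists y Rxy.
(F1): condition met.
(F2): condition met.
(F3): fails — world n has no successor.
(F4): fails — world w2 has no successor.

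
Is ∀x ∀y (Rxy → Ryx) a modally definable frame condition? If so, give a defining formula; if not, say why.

Yes: it is symmetry, defined by the B schema q → □◇q.
Suppose q→□◇q is valid. Take Rxy and set V(q)={x}. Then q at x, so □◇q at x, so ◇q at y, so some z with Ryz has q; z=x, i.e. Ryx.

Yes — defined by q → □◇q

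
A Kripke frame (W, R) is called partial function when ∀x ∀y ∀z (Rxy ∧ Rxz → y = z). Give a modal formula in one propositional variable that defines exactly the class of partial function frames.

◇r → □r

A defining formula is ◇r → □r (the CD axiom).
Suppose ◇r→□r is valid. Take Rxy, Rxz and set V(r)={y}. Then ◇r at x, so □r at x, so r at z, i.e. z=y.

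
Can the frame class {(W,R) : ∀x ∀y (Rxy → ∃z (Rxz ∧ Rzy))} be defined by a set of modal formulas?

Yes, by □□p → □p

Yes: it is density, defined by the C4 schema □□p → □p.
Suppose □□p→□p is valid. Take Rxy and set V(p)={w : xR²w}. Then □□p at x, so □p at x, so p at y, i.e. ∃z(Rxz∧Rzy).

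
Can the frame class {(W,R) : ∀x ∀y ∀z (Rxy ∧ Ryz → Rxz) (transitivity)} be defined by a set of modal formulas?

The condition is transitivity. A defining modal formula is □q → □□q.

Yes — defined by □q → □□q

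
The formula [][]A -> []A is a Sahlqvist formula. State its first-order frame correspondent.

Suppose □□A→□A is valid. Take Rxy and set V(A)={w : xR²w}. Then □□A at x, so □A at x, so A at y, i.e. ∃z(Rxz∧Rzy).

Density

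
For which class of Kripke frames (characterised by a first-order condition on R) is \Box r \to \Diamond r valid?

Seriality

Suppose □r→◇r is valid. At any x set V(r)=W. Then □r at x, so ◇r at x, so x has a successor.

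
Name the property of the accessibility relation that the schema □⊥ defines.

emptiness of R: ∀x ∀y ¬Rxy

This is the Ver axiom.
Its frame correspondent is emptiness of R — ∀x ∀y ¬Rxy.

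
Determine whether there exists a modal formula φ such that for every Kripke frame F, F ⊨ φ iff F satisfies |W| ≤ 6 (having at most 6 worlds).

If a class were modally definable it would be closed under disjoint unions (Goldblatt–Thomason).
Any modal formula valid on each of 7 disjoint one-world frames is valid on their disjoint union (validity is preserved under disjoint unions). Each one-world frame has |W|=1≤6, but the union has |W|=7.
Hence having at most 6 worlds is not modally definable.

Not definable by any modal formula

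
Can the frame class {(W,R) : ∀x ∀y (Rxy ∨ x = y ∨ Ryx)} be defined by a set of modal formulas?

Modal frame validity is preserved under disjoint unions.
Take 3 disjoint single-world reflexive frames: each is trivially connected, but their disjoint union has 3 worlds with no edge between distinct components, so it is not connected.
Hence connectedness of R is not modally definable.

No — not modally definable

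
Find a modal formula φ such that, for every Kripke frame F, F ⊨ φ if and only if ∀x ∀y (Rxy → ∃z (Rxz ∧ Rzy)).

□□ψ → □ψ

The condition is density. The C4 schema □□ψ → □ψ defines it.
Suppose □□ψ→□ψ is valid. Take Rxy and set V(ψ)={w : xR²w}. Then □□ψ at x, so □ψ at x, so ψ at y, i.e. ∃z(Rxz∧Rzy).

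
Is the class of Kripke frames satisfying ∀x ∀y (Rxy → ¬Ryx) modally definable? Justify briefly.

Any modally definable frame class is closed under surjective bounded morphisms.
The 3-cycle (worlds 0,1,2 with 0→1→2→0) is asymmetric. Mapping every world to a single reflexive point • is a surjective bounded morphism, and the reflexive point is not asymmetric (R•• but asymmetry requires ¬R••).
So the class is not modally definable.

Not modally definable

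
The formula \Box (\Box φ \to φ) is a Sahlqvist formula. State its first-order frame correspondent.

This is the T□ axiom.
It corresponds to shift-reflexivity: \forall x \forall y (Rxy \to Ryy).

shift-reflexivity: \forall x \forall y (Rxy \to Ryy)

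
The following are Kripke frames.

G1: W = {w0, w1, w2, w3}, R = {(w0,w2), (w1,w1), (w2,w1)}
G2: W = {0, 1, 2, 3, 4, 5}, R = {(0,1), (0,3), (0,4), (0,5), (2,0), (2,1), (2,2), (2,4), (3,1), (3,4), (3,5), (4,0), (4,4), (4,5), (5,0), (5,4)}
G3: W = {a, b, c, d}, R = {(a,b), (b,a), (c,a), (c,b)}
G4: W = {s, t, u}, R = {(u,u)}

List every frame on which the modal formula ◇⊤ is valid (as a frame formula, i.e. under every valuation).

none

The schema corresponds to seriality: ∀x ∃y Rxy.
G1: fails — world w3 has no successor.
G2: fails — world 1 has no successor.
G3: fails — world d has no successor.
G4: fails — world s has no successor.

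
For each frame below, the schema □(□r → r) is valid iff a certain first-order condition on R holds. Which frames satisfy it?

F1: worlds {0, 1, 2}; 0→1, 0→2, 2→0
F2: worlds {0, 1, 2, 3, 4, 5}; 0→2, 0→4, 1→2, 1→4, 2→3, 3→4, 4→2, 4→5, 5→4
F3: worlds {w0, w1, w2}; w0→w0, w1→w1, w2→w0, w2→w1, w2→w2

This is the axiom for shift-reflexivity; its first-order frame correspondent is ∀x ∀y (Rxy → Ryy).
F1: fails — R01 but not R11.
F2: fails — R34 but not R44.
F3: condition met.

F3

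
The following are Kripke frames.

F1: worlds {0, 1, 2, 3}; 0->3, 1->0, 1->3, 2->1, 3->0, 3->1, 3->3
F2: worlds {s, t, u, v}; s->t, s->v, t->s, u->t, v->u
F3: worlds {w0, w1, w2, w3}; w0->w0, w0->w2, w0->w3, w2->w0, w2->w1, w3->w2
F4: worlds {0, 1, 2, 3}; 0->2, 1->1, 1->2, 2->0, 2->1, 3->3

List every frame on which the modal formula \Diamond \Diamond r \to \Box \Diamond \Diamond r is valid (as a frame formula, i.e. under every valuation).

Frame correspondent (Sahlqvist): \forall x \forall y \forall z ((x R^2 y \wedge xRz) \to \exists w (y = w \wedge z R^2 w)) — i.e. a generalized confluence (Geach) condition.
F1: satisfies the condition.
F2: fails — sR²s, sRt but no w with s=w and tR²w.
F3: fails — w0R²w1, w0Rw2 but no w with w1=w and w2R²w.
F4: fails — 0R²0, 0R2 but no w with 0=w and 2R²w.

F1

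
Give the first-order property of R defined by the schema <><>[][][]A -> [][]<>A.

forall x forall y forall z ((x R^2 y & x R^2 z) -> exists w (y R^3 w & zRw))

This is a Sahlqvist (Geach-type) schema ◇^2□^3A → □^2◇^1A.
Minimal-valuation argument: fix x; take any y with xR^2y and any z with xR^2z. Set V(A) to the set of worlds R-reachable from y in exactly 3 steps. Then □^3A holds at y, so the antecedent holds at x; validity forces ◇^1A at z, giving a w with zR^1w and yR^3w.
First-order correspondent: forall x forall y forall z ((x R^2 y & x R^2 z) -> exists w (y R^3 w & zRw)).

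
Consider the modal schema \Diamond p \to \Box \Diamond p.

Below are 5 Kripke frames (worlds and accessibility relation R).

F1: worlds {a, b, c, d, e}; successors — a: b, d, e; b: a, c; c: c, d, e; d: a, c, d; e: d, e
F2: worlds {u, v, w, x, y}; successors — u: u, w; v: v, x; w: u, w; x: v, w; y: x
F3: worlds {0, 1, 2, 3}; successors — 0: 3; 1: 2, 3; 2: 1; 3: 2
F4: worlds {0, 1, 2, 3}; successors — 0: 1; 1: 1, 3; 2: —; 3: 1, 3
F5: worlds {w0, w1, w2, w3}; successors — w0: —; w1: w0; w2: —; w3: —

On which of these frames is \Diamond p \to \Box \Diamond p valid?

Frame correspondent (Sahlqvist): \forall x \forall y \forall z (Rxy \wedge Rxz \to Ryz) — i.e. the Euclidean property.
F1: fails — Rab and Rab but not Rbb.
F2: fails — Rvx and Rvx but not Rxx.
F3: fails — R03 and R03 but not R33.
F4: condition met.
F5: fails — Rw1w0 and Rw1w0 but not Rw0w0.
Valid on: F4.

F4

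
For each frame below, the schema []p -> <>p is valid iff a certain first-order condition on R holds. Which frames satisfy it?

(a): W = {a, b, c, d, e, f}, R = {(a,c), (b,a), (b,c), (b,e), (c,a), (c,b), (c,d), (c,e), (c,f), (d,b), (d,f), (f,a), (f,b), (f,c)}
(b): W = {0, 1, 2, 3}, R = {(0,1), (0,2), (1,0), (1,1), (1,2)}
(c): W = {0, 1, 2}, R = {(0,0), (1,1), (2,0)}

(c)

Frame correspondent (Sahlqvist): forall x exists y Rxy — i.e. seriality.
(a): fails — world e has no successor.
(b): fails — world 2 has no successor.
(c): satisfies the condition.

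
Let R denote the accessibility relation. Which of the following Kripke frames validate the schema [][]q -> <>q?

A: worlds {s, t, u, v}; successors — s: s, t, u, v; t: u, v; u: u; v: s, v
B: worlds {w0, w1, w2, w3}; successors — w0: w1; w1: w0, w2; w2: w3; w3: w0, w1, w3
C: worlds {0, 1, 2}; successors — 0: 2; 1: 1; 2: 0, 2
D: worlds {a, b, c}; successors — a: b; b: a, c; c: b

A, C

The schema corresponds to a generalized confluence (Geach) condition: forall x exists w (x R^2 w & xRw).
A: holds.
B: fails — at w0 but no w with w0R²w and w0Rw.
C: holds.
D: fails — at a but no w with aR²w and aRw.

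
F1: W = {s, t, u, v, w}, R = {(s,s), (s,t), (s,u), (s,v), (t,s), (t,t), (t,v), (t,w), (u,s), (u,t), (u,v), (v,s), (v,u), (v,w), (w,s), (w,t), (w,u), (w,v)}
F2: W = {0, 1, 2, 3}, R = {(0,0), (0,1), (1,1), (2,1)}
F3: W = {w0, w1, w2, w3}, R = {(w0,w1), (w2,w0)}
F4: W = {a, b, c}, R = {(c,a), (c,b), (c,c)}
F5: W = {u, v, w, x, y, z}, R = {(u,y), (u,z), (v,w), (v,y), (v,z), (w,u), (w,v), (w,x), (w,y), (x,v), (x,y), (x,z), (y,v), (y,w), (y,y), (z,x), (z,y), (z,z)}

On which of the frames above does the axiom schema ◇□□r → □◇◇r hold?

F1, F2, F5

The schema corresponds to a generalized confluence (Geach) condition: ∀x ∀y ∀z ((xRy ∧ xRz) → ∃w (yR²w ∧ zR²w)).
F1: condition met.
F2: condition met.
F3: fails — w0Rw1, w0Rw1 but no w with w1R²w and w1R²w.
F4: fails — cRa, cRa but no w with aR²w and aR²w.
F5: condition met.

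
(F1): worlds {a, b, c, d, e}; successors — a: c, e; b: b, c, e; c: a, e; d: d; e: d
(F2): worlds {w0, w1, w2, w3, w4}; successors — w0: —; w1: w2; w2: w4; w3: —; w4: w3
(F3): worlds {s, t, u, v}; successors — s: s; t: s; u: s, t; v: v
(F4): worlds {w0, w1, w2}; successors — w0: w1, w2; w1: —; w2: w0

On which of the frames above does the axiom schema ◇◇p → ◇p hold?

The schema corresponds to transitivity: ∀x ∀y ∀z (Rxy ∧ Ryz → Rxz).
(F1): fails — Rbc and Rca but not Rba.
(F2): fails — Rw2w4 and Rw4w3 but not Rw2w3.
(F3): ✓.
(F4): fails — Rw2w0 and Rw0w1 but not Rw2w1.
Valid on: (F3).

(F3)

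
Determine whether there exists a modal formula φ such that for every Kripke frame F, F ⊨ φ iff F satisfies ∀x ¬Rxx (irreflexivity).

Not definable by any modal formula

Any modally definable frame class is closed under surjective bounded morphisms.
The 2-cycle (worlds 0,1 with 0→1→0) is irreflexive, and the map sending every world to a single reflexive point • is a surjective bounded morphism (forth: every edge maps to (•,•); back: every world has a successor). So any modal formula valid on the 2-cycle is also valid on the reflexive point, which is not irreflexive.
So no modal formula (or set of formulas) defines exactly the irreflexive frames.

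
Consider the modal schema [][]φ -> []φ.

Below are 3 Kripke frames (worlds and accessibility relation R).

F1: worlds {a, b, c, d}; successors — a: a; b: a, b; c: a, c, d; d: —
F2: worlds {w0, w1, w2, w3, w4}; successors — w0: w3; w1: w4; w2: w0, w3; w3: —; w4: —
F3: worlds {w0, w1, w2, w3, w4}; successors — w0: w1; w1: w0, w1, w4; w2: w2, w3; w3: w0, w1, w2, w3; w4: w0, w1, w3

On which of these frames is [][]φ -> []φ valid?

This is the axiom for density; its first-order frame correspondent is forall x forall y (Rxy -> exists z (Rxz & Rzy)).
F1: ✓.
F2: fails — Rw2w0 but no z with Rw2z and Rzw0.
F3: ✓.

F1, F3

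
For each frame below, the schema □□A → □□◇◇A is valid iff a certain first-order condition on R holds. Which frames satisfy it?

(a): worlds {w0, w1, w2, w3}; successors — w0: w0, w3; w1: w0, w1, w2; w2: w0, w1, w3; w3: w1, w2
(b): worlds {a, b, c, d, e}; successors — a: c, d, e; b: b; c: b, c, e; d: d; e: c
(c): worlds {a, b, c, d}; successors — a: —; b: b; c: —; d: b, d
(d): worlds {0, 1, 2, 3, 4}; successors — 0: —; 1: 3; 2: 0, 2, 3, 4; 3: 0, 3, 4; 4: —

(a), (b), (c)

This is the axiom for a generalized confluence (Geach) condition; its first-order frame correspondent is ∀x ∀z (xR²z → ∃w (xR²w ∧ zR²w)).
(a): ✓.
(b): ✓.
(c): ✓.
(d): fails — 1R²0 but no w with 1R²w and 0R²w.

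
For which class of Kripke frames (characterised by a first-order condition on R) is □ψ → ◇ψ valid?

This is the D axiom.
It corresponds to seriality: ∀x ∃y Rxy.

seriality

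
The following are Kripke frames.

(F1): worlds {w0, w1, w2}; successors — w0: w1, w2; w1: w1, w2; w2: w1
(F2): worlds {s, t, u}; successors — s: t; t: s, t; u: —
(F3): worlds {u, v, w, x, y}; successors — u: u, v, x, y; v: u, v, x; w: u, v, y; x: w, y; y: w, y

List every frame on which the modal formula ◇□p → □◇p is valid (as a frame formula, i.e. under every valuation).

The schema corresponds to convergence: ∀x ∀y ∀z (Rxy ∧ Rxz → ∃w (Ryw ∧ Rzw)).
(F1): condition met.
(F2): condition met.
(F3): fails — Ruv and Rux but v and x have no common successor.

(F1), (F2)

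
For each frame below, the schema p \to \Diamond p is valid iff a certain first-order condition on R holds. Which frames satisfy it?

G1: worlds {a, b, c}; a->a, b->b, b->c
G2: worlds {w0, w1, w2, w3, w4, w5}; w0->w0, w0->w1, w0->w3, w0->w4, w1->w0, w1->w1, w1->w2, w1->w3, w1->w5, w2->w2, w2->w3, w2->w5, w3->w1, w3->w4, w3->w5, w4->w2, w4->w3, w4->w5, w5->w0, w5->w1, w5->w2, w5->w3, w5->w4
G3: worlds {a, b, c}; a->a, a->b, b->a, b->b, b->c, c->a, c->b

none

This is the axiom for reflexivity; its first-order frame correspondent is \forall x Rxx.
G1: fails — world c does not see itself.
G2: fails — world w3 does not see itself.
G3: fails — world c does not see itself.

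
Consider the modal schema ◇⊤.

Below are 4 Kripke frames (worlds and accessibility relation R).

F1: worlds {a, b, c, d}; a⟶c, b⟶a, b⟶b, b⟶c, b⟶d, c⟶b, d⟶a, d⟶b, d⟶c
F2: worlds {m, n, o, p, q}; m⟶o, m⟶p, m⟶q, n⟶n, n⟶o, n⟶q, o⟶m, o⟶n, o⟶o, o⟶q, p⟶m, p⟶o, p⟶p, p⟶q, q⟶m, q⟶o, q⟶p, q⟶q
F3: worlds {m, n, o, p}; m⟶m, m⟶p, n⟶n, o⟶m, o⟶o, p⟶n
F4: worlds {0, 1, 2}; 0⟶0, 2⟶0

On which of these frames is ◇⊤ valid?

This is the axiom for seriality; its first-order frame correspondent is ∀x ∃y Rxy.
F1: satisfies the condition.
F2: satisfies the condition.
F3: satisfies the condition.
F4: fails — world 1 has no successor.
Valid on: F1, F2, F3.

F1, F2, F3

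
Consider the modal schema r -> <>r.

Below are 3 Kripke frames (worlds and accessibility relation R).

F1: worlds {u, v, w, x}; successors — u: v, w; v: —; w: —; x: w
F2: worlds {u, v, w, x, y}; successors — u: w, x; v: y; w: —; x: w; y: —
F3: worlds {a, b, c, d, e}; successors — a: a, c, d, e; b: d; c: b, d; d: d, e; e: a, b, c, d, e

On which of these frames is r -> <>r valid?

none

The schema corresponds to a generalized confluence (Geach) condition: forall x exists w (x = w & xRw).
F1: fails — at u but no t with u=t and uRt.
F2: fails — at u but no t with u=t and uRt.
F3: fails — at b but no w with b=w and bRw.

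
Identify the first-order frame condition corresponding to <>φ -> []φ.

partial functionality

This schema is the CD axiom.
Its frame correspondent is partial functionality — forall x forall y forall z (Rxy & Rxz -> y = z).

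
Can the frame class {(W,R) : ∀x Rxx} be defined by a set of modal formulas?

The condition is reflexivity. A defining modal formula is □r → r.
Suppose □r→r is valid. At any x set V(r)={w : Rxw}. Then □r holds at x, so r holds at x, i.e. Rxx.

Yes — defined by □r → r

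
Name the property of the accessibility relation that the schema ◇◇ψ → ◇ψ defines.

Replacing ψ by ¬ψ and contraposing gives the equivalent schema □ψ → □□ψ.
Suppose □ψ→□□ψ is valid. Take Rxy, Ryz and set V(ψ)={w : Rxw}. Then □ψ at x, so □□ψ at x, so □ψ at y, so ψ at z, i.e. Rxz.

Transitivity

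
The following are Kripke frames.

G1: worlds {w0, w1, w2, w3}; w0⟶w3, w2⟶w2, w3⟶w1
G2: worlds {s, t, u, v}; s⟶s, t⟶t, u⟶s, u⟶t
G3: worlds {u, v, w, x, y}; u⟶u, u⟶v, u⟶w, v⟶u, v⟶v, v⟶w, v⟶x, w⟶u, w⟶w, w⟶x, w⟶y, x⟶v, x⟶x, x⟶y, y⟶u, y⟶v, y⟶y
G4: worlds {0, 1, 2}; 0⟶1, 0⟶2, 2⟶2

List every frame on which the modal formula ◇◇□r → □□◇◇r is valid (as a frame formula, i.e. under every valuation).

G3, G4

Frame correspondent (Sahlqvist): ∀x ∀y ∀z ((xR²y ∧ xR²z) → ∃w (yRw ∧ zR²w)) — i.e. a generalized confluence (Geach) condition.
G1: fails — w0R²w1, w0R²w1 but no w with w1Rw and w1R²w.
G2: fails — uR²s, uR²t but no w with sRw and tR²w.
G3: holds.
G4: holds.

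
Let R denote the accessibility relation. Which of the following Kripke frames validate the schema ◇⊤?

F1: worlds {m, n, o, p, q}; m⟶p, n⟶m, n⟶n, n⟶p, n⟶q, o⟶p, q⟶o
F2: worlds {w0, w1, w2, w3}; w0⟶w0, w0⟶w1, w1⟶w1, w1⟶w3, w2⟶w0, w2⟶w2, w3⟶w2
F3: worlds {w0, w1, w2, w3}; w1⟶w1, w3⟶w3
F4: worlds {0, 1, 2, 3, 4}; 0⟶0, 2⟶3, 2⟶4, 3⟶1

This is the axiom for seriality; its first-order frame correspondent is ∀x ∃y Rxy.
F1: fails — world p has no successor.
F2: condition met.
F3: fails — world w0 has no successor.
F4: fails — world 1 has no successor.

F2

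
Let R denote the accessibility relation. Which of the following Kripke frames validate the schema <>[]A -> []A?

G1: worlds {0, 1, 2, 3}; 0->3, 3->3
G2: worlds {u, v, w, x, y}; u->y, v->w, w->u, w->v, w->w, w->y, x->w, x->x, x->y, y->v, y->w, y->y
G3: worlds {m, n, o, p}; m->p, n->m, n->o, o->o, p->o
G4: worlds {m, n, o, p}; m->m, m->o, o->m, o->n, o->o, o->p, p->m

G1

Frame correspondent (Sahlqvist): forall x forall y forall z ((xRy & xRz) -> exists w (yRw & z = w)) — i.e. a generalized confluence (Geach) condition.
G1: holds.
G2: fails — wRu, wRu but no t with uRt and u=t.
G3: fails — mRp, mRp but no w with pRw and p=w.
G4: fails — oRm, oRn but no w with mRw and n=w.
Valid on: G1.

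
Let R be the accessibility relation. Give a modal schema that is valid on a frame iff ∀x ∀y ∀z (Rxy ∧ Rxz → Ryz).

The condition is the Euclidean property. The 5 schema ◇q → □◇q defines it.

◇q → □◇q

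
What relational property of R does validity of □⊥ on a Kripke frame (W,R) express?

□⊥ is valid iff no world has any successor (otherwise □⊥ fails at any world with one).
Conversely, any frame satisfying ∀x ∀y ¬Rxy validates the schema.
Frame condition: ∀x ∀y ¬Rxy.

emptiness of R: ∀x ∀y ¬Rxy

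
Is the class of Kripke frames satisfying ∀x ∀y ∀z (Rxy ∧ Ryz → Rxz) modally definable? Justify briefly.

Yes — defined by □p → □□p

Yes: it is transitivity, defined by the 4 schema □p → □□p.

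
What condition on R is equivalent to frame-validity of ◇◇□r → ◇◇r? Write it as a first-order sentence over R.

This is a Sahlqvist (Geach-type) schema ◇^2□^1r → □^0◇^2r.
First-order correspondent: ∀x ∀y (xR²y → ∃w (yRw ∧ xR²w)).

∀x ∀y (xR²y → ∃w (yRw ∧ xR²w))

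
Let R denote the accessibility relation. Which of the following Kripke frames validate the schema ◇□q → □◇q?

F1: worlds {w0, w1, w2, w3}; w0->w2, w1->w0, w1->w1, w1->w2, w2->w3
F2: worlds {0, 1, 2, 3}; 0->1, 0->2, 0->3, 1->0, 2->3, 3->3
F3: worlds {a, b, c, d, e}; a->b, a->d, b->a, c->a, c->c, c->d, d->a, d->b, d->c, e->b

This is the axiom for convergence; its first-order frame correspondent is ∀x ∀y ∀z (Rxy ∧ Rxz → ∃w (Ryw ∧ Rzw)).
F1: fails — Rw1w2 and Rw1w0 but w2 and w0 have no common successor.
F2: fails — R02 and R01 but 2 and 1 have no common successor.
F3: fails — Rdb and Rda but b and a have no common successor.

none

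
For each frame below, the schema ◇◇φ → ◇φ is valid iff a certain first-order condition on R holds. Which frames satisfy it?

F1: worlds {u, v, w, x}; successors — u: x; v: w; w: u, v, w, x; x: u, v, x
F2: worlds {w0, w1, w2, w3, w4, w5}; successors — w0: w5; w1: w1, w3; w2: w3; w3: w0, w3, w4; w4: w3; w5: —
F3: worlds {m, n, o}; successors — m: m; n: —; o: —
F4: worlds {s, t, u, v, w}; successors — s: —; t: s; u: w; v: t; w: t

F3

Frame correspondent (Sahlqvist): ∀x ∀y ∀z (Rxy ∧ Ryz → Rxz) — i.e. transitivity.
F1: fails — Rvw and Rwu but not Rvu.
F2: fails — Rw3w0 and Rw0w5 but not Rw3w5.
F3: satisfies the condition.
F4: fails — Rvt and Rts but not Rvs.
Valid on: F3.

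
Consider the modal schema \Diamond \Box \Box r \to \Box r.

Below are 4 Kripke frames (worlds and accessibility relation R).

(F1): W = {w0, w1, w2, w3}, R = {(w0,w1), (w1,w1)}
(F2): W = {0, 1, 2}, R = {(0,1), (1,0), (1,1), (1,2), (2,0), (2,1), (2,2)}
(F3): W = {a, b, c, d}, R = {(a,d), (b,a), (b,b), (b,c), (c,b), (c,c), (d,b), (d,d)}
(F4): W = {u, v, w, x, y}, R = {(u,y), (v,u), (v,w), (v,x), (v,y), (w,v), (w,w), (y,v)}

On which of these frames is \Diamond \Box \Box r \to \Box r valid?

(F1), (F2)

The schema corresponds to a generalized confluence (Geach) condition: \forall x \forall y \forall z ((xRy \wedge xRz) \to \exists w (y R^2 w \wedge z = w)).
(F1): satisfies the condition.
(F2): satisfies the condition.
(F3): fails — bRa, bRa but no w with aR²w and a=w.
(F4): fails — vRu, vRu but no t with uR²t and u=t.
Valid on: (F1), (F2).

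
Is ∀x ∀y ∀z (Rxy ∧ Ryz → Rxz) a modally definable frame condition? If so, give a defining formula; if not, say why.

This is a Sahlqvist condition; the 4 axiom □p → □□p defines it.
Suppose □p→□□p is valid. Take Rxy, Ryz and set V(p)={w : Rxw}. Then □p at x, so □□p at x, so □p at y, so p at z, i.e. Rxz.

Yes — defined by □p → □□p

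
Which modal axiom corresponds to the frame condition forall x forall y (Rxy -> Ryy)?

□(□r → r)

A defining formula is □(□r → r) (the T□ axiom).
Suppose □(□r→r) is valid. Take Rxy and set V(r)={w : Ryw}. Then at y, □r holds; since □(□r→r) at x, □r→r at y, so r at y, i.e. Ryy.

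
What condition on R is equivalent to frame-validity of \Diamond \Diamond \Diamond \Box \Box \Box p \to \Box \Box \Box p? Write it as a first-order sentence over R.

This is a Sahlqvist (Geach-type) schema ◇^3□^3p → □^3◇^0p.
First-order correspondent: \forall x \forall y \forall z ((x R^3 y \wedge x R^3 z) \to \exists w (y R^3 w \wedge z = w)).

\forall x \forall y \forall z ((x R^3 y \wedge x R^3 z) \to \exists w (y R^3 w \wedge z = w))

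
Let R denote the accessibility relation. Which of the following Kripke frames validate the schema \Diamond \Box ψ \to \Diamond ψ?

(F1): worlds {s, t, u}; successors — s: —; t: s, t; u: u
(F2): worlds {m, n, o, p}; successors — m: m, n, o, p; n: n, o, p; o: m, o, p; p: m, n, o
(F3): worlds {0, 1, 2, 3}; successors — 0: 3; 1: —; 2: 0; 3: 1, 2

(F2)

The schema corresponds to a generalized confluence (Geach) condition: \forall x \forall y (xRy \to \exists w (yRw \wedge xRw)).
(F1): fails — tRs but no w with sRw and tRw.
(F2): condition met.
(F3): fails — 0R3 but no w with 3Rw and 0Rw.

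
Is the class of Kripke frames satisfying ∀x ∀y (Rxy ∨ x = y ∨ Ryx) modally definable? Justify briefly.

If a class were modally definable it would be closed under disjoint unions (Goldblatt–Thomason).
Take 3 disjoint single-world reflexive frames: each is trivially connected, but their disjoint union has 3 worlds with no edge between distinct components, so it is not connected.
So the class is not modally definable.

Not modally definable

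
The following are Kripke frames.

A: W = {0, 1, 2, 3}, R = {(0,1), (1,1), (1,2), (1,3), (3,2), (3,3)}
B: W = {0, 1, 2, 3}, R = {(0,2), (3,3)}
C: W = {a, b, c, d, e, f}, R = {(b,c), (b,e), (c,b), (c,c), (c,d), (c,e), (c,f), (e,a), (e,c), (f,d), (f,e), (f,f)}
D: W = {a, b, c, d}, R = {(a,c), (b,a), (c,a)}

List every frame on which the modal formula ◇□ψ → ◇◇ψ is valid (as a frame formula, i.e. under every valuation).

This is the axiom for a generalized confluence (Geach) condition; its first-order frame correspondent is ∀x ∀y (xRy → ∃w (yRw ∧ xR²w)).
A: fails — 1R2 but no w with 2Rw and 1R²w.
B: fails — 0R2 but no w with 2Rw and 0R²w.
C: fails — cRd but no w with dRw and cR²w.
D: holds.

D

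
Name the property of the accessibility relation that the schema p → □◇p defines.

Suppose p→□◇p is valid. Take Rxy and set V(p)={x}. Then p at x, so □◇p at x, so ◇p at y, so some z with Ryz has p; z=x, i.e. Ryx.

symmetry: ∀x ∀y (Rxy → Ryx)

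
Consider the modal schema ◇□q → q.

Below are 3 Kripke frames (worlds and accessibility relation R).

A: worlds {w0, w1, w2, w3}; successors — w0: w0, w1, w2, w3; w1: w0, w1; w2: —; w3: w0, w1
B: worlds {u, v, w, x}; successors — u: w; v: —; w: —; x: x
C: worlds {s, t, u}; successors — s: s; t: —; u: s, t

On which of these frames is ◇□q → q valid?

This is the axiom for symmetry; its first-order frame correspondent is ∀x ∀y (Rxy → Ryx).
A: fails — Rw3w1 but not Rw1w3.
B: fails — Ruw but not Rwu.
C: fails — Rus but not Rsu.

none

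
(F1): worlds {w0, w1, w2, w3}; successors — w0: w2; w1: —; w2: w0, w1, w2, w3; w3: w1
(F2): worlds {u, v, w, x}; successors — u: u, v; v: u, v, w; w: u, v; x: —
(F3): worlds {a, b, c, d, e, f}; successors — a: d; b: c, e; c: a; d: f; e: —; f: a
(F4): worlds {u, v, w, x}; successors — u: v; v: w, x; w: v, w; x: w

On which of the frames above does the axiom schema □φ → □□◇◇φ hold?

The schema corresponds to a generalized confluence (Geach) condition: ∀x ∀z (xR²z → ∃w (xRw ∧ zR²w)).
(F1): fails — w0R²w1 but no w with w0Rw and w1R²w.
(F2): ✓.
(F3): fails — bR²a but no w with bRw and aR²w.
(F4): ✓.
Valid on: (F2), (F4).

(F2), (F4)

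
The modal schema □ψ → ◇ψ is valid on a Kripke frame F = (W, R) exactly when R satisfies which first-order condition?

Seriality

This schema is the D axiom.
It corresponds to seriality: ∀x ∃y Rxy.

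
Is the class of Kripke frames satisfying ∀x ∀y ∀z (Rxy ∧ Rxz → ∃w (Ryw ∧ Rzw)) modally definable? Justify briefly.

Yes — defined by ◇□q → □◇q

The condition is convergence. A defining modal formula is ◇□q → □◇q.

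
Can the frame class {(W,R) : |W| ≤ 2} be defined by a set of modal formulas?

If a class were modally definable it would be closed under disjoint unions (Goldblatt–Thomason).
Any modal formula valid on each of 3 disjoint one-world frames is valid on their disjoint union (validity is preserved under disjoint unions). Each one-world frame has |W|=1≤2, but the union has |W|=3.
Hence having at most 2 worlds is not modally definable.

No — not modally definable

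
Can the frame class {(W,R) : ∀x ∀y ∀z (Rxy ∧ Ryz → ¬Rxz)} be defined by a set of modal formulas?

No — not modally definable

Any modally definable frame class is closed under surjective bounded morphisms.
The 7-cycle (worlds a,b,c,d,e,f,g with a→b→c→d→e→f→g→a) is intransitive. Mapping every world to a single reflexive point • is a surjective bounded morphism; the reflexive point is not intransitive (R••∧R•• but R••).
Hence intransitivity is not modally definable.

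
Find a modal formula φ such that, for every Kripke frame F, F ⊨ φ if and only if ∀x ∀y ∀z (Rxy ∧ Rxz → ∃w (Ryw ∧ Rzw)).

The condition is convergence. The .2 schema ◇□p → □◇p defines it.
Suppose ◇□p→□◇p is valid. Take Rxy, Rxz and set V(p)={w : Ryw}. Then □p at y so ◇□p at x, so □◇p at x, so ◇p at z, giving w with Rzw and Ryw.

◇□p → □◇p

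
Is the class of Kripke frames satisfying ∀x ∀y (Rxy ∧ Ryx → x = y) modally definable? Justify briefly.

No — not modally definable

Any modally definable frame class is closed under surjective bounded morphisms.
The 8-cycle (worlds s,t,u,v,w,x,y,z with s→t→u→v→w→x→y→z→s) is antisymmetric. Sending even-indexed worlds to a and odd-indexed worlds to b is a surjective bounded morphism onto the two-world frame with a↔b, which is not antisymmetric.
So no modal formula (or set of formulas) defines exactly the antisymmetric frames.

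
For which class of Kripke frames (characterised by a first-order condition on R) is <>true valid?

seriality

◇⊤ holds at w iff w has a successor, so frame-validity of ◇⊤ is exactly seriality. Equivalently via □ψ → ◇ψ:
Suppose □ψ→◇ψ is valid. At any x set V(ψ)=W. Then □ψ at x, so ◇ψ at x, so x has a successor.
The converse is a direct semantic check.
Frame condition: forall x exists y Rxy.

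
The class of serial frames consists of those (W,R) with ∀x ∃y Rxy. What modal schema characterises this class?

□s → ◇s

A defining formula is □s → ◇s (the D axiom).
Suppose □s→◇s is valid. At any x set V(s)=W. Then □s at x, so ◇s at x, so x has a successor.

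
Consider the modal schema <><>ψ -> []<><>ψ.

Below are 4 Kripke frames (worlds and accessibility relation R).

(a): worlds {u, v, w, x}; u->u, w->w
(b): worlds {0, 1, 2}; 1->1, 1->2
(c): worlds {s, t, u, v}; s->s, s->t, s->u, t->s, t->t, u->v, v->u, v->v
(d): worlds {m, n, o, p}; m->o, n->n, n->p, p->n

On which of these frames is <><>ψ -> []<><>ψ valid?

(a), (d)

The schema corresponds to a generalized confluence (Geach) condition: forall x forall y forall z ((x R^2 y & xRz) -> exists w (y = w & z R^2 w)).
(a): condition met.
(b): fails — 1R²1, 1R2 but no w with 1=w and 2R²w.
(c): fails — sR²s, sRu but no w with s=w and uR²w.
(d): condition met.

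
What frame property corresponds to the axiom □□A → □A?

density: ∀x ∀y (Rxy → ∃z (Rxz ∧ Rzy))

Suppose □□A→□A is valid. Take Rxy and set V(A)={w : xR²w}. Then □□A at x, so □A at x, so A at y, i.e. ∃z(Rxz∧Rzy).
Conversely, any frame satisfying ∀x ∀y (Rxy → ∃z (Rxz ∧ Rzy)) validates the schema.
Frame condition: ∀x ∀y (Rxy → ∃z (Rxz ∧ Rzy)).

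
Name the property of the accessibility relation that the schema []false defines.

□⊥ is valid iff no world has any successor (otherwise □⊥ fails at any world with one).

emptiness of R: forall x forall y ~Rxy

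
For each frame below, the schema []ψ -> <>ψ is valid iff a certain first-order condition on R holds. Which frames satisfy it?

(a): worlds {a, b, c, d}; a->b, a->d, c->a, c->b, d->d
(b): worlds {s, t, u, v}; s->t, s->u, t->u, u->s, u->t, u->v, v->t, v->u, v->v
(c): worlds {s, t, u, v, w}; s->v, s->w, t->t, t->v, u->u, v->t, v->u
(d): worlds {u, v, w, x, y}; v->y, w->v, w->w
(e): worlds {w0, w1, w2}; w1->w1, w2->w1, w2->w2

Frame correspondent (Sahlqvist): forall x exists y Rxy — i.e. seriality.
(a): fails — world b has no successor.
(b): condition met.
(c): fails — world w has no successor.
(d): fails — world u has no successor.
(e): fails — world w0 has no successor.
Valid on: (b).

(b)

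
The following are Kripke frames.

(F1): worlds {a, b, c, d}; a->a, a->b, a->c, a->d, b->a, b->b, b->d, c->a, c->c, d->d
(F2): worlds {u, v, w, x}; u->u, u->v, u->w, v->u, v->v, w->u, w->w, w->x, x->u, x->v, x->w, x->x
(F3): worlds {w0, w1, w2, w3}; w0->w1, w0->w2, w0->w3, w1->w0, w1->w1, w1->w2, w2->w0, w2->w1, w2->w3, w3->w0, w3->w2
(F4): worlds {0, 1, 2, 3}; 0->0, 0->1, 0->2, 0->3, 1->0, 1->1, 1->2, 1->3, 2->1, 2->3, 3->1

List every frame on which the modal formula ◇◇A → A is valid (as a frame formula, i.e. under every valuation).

none

The schema corresponds to a generalized confluence (Geach) condition: ∀x ∀y (xR²y → ∃w (y = w ∧ x = w)).
(F1): fails — aR²b but b ≠ a.
(F2): fails — uR²v but v ≠ u.
(F3): fails — w0R²w1 but w1 ≠ w0.
(F4): fails — 0R²1 but 1 ≠ 0.
Valid on no frame.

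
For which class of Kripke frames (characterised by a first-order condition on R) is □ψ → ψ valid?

Reflexivity

Suppose □ψ→ψ is valid. At any x set V(ψ)={w : Rxw}. Then □ψ holds at x, so ψ holds at x, i.e. Rxx.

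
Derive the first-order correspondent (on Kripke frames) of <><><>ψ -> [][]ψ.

forall x forall y forall z ((x R^3 y & x R^2 z) -> exists w (y = w & z = w))

This is a Sahlqvist (Geach-type) schema ◇^3□^0ψ → □^2◇^0ψ.
Minimal-valuation argument: fix x; take any y with xR^3y and any z with xR^2z. Set V(ψ) to the set of worlds R-reachable from y in exactly 0 steps. Then □^0ψ holds at y, so the antecedent holds at x; validity forces ◇^0ψ at z, giving a w with zR^0w and yR^0w.
First-order correspondent: forall x forall y forall z ((x R^3 y & x R^2 z) -> exists w (y = w & z = w)).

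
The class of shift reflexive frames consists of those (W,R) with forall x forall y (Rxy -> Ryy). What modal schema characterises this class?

This is shift-reflexivity; the standard corresponding axiom is T□: □(□p → p).
Suppose □(□p→p) is valid. Take Rxy and set V(p)={w : Ryw}. Then at y, □p holds; since □(□p→p) at x, □p→p at y, so p at y, i.e. Ryy.

□(□p → p)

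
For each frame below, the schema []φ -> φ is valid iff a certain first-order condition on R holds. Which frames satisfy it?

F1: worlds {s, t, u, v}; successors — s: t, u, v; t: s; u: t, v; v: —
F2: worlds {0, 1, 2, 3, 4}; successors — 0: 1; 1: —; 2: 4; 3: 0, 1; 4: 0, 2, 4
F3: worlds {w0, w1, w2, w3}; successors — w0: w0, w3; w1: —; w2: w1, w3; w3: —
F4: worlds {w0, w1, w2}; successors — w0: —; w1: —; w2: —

Frame correspondent (Sahlqvist): forall x Rxx — i.e. reflexivity.
F1: fails — world s does not see itself.
F2: fails — world 0 does not see itself.
F3: fails — world w1 does not see itself.
F4: fails — world w0 does not see itself.

none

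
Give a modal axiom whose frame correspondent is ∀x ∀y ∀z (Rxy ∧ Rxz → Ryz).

This is the Euclidean property; the standard corresponding axiom is 5: ◇p → □◇p.

◇p → □◇p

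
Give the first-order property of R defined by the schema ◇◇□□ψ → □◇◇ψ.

This is a Sahlqvist (Geach-type) schema ◇^2□^2ψ → □^1◇^2ψ.
First-order correspondent: ∀x ∀y ∀z ((xR²y ∧ xRz) → ∃w (yR²w ∧ zR²w)).

∀x ∀y ∀z ((xR²y ∧ xRz) → ∃w (yR²w ∧ zR²w))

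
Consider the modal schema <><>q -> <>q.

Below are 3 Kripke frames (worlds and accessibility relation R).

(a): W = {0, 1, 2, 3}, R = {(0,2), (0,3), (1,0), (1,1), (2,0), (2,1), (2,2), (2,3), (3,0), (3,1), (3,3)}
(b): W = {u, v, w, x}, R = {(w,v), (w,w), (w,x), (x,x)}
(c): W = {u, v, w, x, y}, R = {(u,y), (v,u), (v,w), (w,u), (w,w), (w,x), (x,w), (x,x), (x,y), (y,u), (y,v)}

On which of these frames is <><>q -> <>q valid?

The schema corresponds to transitivity: forall x forall y forall z (Rxy & Ryz -> Rxz).
(a): fails — R10 and R02 but not R12.
(b): satisfies the condition.
(c): fails — Rxw and Rwu but not Rxu.
Valid on: (b).

(b)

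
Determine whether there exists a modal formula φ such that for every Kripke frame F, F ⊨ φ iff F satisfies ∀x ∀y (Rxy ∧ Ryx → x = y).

If a class were modally definable it would be closed under surjective bounded morphisms (Goldblatt–Thomason).
The 4-cycle (worlds s,t,u,v with s→t→u→v→s) is antisymmetric. Sending even-indexed worlds to • and odd-indexed worlds to ∘ is a surjective bounded morphism onto the two-world frame with •↔∘, which is not antisymmetric.
So no modal formula (or set of formulas) defines exactly the antisymmetric frames.

No — not modally definable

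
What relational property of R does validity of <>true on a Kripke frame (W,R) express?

◇⊤ holds at w iff w has a successor, so frame-validity of ◇⊤ is exactly seriality. Equivalently via □p → ◇p:
Suppose □p→◇p is valid. At any x set V(p)=W. Then □p at x, so ◇p at x, so x has a successor.
Conversely, on a frame with seriality the schema holds at every world under every valuation.
Frame condition: forall x exists y Rxy.

seriality: forall x exists y Rxy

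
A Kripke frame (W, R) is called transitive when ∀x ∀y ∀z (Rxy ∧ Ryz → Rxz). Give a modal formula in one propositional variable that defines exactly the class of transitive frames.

□q → □□q

A defining formula is □q → □□q (the 4 axiom).
Suppose □q→□□q is valid. Take Rxy, Ryz and set V(q)={w : Rxw}. Then □q at x, so □□q at x, so □q at y, so q at z, i.e. Rxz.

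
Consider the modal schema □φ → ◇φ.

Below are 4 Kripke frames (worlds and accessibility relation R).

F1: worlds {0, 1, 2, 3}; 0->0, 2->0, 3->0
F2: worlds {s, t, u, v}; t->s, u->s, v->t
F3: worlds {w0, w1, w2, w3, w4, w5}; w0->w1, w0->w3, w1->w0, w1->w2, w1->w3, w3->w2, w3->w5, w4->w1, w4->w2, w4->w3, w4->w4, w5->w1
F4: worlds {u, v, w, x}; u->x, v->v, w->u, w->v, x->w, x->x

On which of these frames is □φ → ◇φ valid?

This is the axiom for seriality; its first-order frame correspondent is ∀x ∃y Rxy.
F1: fails — world 1 has no successor.
F2: fails — world s has no successor.
F3: fails — world w2 has no successor.
F4: condition met.
Valid on: F4.

F4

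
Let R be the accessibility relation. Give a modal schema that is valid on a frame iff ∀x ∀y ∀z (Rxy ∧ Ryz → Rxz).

□ψ → □□ψ

This is transitivity; the standard corresponding axiom is 4: □ψ → □□ψ.
Suppose □ψ→□□ψ is valid. Take Rxy, Ryz and set V(ψ)={w : Rxw}. Then □ψ at x, so □□ψ at x, so □ψ at y, so ψ at z, i.e. Rxz.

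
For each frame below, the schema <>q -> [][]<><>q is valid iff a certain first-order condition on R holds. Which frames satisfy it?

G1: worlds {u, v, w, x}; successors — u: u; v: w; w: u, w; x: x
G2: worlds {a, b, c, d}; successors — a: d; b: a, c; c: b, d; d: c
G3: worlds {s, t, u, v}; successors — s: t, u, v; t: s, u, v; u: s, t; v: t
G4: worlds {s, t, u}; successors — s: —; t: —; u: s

G4

The schema corresponds to a generalized confluence (Geach) condition: forall x forall y forall z ((xRy & x R^2 z) -> exists w (y = w & z R^2 w)).
G1: fails — vRw, vR²u but no t with w=t and uR²t.
G2: fails — aRd, aR²c but no w with d=w and cR²w.
G3: fails — sRt, sR²v but no w with t=w and vR²w.
G4: satisfies the condition.
Valid on: G4.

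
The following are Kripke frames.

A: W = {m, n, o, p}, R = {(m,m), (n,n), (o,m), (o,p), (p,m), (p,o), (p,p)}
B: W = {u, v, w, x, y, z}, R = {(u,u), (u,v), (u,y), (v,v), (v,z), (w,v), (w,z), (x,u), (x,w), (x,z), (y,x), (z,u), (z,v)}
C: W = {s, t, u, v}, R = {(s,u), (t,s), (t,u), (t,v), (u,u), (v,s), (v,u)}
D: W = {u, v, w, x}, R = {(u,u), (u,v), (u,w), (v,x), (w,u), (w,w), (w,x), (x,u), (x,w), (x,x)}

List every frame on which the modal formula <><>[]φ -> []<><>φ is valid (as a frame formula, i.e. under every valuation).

A, C, D

The schema corresponds to a generalized confluence (Geach) condition: forall x forall y forall z ((x R^2 y & xRz) -> exists w (yRw & z R^2 w)).
A: ✓.
B: fails — uR²y, uRv but no t with yRt and vR²t.
C: ✓.
D: ✓.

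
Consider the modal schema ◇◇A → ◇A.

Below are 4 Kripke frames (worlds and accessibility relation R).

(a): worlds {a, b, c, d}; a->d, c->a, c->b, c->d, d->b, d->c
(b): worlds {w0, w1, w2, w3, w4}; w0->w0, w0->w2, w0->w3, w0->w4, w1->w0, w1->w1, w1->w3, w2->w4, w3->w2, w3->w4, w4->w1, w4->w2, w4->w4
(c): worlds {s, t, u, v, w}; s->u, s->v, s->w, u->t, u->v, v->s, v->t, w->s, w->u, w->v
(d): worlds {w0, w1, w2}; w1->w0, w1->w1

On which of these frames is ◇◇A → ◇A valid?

Frame correspondent (Sahlqvist): ∀x ∀y ∀z (Rxy ∧ Ryz → Rxz) — i.e. transitivity.
(a): fails — Rcd and Rdc but not Rcc.
(b): fails — Rw1w0 and Rw0w4 but not Rw1w4.
(c): fails — Ruv and Rvs but not Rus.
(d): condition met.
Valid on: (d).

(d)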